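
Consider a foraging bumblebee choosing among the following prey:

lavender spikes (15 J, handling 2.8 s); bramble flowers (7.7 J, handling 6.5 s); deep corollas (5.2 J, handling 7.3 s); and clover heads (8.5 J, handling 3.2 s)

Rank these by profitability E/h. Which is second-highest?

clover heads

In descending order of E/h:
lavender spikes: 15/2.8 = 5.36 J/s
clover heads: 8.5/3.2 = 2.66 J/s
bramble flowers: 7.7/6.5 = 1.18 J/s
deep corollas: 5.2/7.3 = 0.712 J/s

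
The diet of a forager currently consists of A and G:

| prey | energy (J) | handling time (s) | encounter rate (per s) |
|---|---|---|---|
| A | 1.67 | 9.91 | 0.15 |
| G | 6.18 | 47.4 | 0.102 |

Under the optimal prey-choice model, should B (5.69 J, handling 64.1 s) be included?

On A and G alone, R = ΣλE/(1+Σλh) = 0.8809/7.321 = 0.1203 J/s.
B: E/h = 5.69/64.1 = 0.08877 J/s.
Since 0.08877 < R, time spent handling B is better spent searching.

No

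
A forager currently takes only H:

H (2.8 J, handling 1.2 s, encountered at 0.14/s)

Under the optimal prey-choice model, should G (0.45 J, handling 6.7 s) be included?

On H alone, R = ΣλE/(1+Σλh) = 0.392/1.168 = 0.3356 J/s.
G: E/h = 0.45/6.7 = 0.06716 J/s.
0.06716 < 0.3356, so adding G would lower the average — exclude it.

No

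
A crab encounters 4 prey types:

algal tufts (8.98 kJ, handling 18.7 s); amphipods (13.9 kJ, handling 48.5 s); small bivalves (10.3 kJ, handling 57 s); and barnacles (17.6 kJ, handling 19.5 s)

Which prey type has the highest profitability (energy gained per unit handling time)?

In descending order of E/h:
barnacles: 17.6/19.5 = 0.903 kJ/s
algal tufts: 8.98/18.7 = 0.48 kJ/s
amphipods: 13.9/48.5 = 0.287 kJ/s
small bivalves: 10.3/57 = 0.181 kJ/s

barnacles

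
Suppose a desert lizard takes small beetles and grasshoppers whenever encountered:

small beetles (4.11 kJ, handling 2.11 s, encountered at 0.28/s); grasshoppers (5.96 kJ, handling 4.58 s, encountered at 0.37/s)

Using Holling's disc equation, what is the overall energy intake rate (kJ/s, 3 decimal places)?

1.021 kJ/s

R = (0.28×4.11 + 0.37×5.96) / (1 + 0.28×2.11 + 0.37×4.58) = 3.356/3.285 = 1.021 kJ/s.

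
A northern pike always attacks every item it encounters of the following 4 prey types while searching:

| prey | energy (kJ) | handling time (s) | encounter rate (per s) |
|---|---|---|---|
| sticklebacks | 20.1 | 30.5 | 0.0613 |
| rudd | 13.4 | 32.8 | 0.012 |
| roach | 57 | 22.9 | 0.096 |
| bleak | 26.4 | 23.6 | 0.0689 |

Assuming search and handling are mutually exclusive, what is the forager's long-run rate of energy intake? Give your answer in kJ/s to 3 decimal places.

Energy encountered per unit search time: 0.0613×20.1 + 0.012×13.4 + 0.096×57 + 0.0689×26.4 = 8.684 kJ/s.
Handling time per unit search time: 0.0613×30.5 + 0.012×32.8 + 0.096×22.9 + 0.0689×23.6 = 6.088.
Rate = 8.684/(1 + 6.088) = 1.225 kJ/s.

1.225 kJ/s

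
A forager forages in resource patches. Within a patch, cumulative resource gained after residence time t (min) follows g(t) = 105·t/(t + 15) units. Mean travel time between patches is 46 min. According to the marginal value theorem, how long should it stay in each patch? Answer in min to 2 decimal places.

26.27 min

Maximise g(t)/(T+t): set derivative to zero → g'(t)(T+t) = g(t).
g'(t) = 105·15/(t + 15)². Setting 105·15/(t+15)² = 105t/[(t+15)(46+t)] gives 15(46+t) = t(t+15), so t² = 15×46 = 690.
t* = √690 = 26.27 min.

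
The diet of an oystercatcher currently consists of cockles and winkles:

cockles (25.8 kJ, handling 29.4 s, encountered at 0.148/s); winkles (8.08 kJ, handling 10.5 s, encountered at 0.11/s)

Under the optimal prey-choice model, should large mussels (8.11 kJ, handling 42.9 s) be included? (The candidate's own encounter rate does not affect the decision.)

No

Current rate: (0.148×25.8 + 0.11×8.08)/(1 + 0.148×29.4 + 0.11×10.5) = 0.7235 kJ/s.
large mussels: E/h = 8.11/42.9 = 0.189 kJ/s.
Since 0.189 < R, time spent handling large mussels is better spent searching.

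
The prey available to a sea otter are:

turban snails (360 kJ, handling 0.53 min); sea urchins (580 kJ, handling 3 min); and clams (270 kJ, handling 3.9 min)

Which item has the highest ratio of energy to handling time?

Profitability E/h (kJ/min): turban snails = 360/0.53 = 679, sea urchins = 580/3 = 193, clams = 270/3.9 = 69.2.
Ranked: turban snails > sea urchins > clams.

turban snails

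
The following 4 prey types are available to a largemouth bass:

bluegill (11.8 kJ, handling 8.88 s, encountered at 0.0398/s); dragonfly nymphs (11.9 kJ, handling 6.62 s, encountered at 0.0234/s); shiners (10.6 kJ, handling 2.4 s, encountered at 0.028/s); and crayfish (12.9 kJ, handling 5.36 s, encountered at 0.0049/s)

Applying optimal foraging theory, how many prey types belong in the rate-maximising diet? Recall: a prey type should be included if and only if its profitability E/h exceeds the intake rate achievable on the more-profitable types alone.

4

Profitabilities (E/h, kJ/s): shiners 4.42, crayfish 2.41, dragonfly nymphs 1.8, bluegill 1.33. Add prey in this order while the next type's profitability exceeds the intake rate on those already taken.
Rate on top 1: 0.2781. crayfish: 2.41 > 0.2781 → include.
Rate on top 2: 0.3292. dragonfly nymphs: 1.8 > 0.3292 → include.
Rate on top 3: 0.5114. bluegill: 1.33 > 0.5114 → include.
Optimal diet: shiners, crayfish, dragonfly nymphs, bluegill — 4 of 4 types.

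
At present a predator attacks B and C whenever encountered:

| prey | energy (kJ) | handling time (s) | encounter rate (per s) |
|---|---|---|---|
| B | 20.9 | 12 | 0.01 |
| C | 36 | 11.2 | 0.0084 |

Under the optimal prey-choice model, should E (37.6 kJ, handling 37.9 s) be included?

Intake rate on the current diet: R = (0.01×20.9 + 0.0084×36) / (1 + 0.01×12 + 0.0084×11.2) = 0.5114/1.214 = 0.4212 kJ/s.
Profitability of E: 37.6/37.9 = 0.9921 kJ/s.
Since 0.9921 > R, including E increases the long-run rate.

Yes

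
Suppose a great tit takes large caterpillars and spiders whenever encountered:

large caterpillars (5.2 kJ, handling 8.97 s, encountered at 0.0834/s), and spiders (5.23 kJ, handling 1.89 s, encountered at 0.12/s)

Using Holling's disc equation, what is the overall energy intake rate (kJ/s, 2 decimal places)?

0.54 kJ/s

R = Σλ_iE_i / (1 + Σλ_ih_i)
Numerator: 0.0834×5.2 + 0.12×5.23 = 1.061
Denominator: 1 + 0.0834×8.97 + 0.12×1.89 = 1.975
R = 1.061/1.975 = 0.5374 kJ/s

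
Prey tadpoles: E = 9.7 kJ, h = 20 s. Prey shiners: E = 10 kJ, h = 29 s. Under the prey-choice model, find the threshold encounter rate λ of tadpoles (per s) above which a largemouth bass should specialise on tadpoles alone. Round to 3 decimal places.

0.123 per s

At the threshold, the rate on tadpoles alone equals the profitability of shiners: λ·9.7/(1 + λ·20) = 10/29 = 0.3448.
Rearranging, λ(9.7 − 0.3448×20) = 0.3448, so λ = 0.3448/2.803 = 0.123 per s.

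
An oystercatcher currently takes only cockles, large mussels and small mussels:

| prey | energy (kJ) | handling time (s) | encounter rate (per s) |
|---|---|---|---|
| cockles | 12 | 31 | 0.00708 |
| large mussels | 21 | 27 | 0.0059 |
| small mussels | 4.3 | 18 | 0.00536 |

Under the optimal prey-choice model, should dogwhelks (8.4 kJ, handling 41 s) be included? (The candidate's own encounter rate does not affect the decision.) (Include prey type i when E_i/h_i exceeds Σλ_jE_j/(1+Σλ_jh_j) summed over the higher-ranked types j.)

Yes

Intake rate on the current diet: R = (0.00708×12 + 0.0059×21 + 0.00536×4.3) / (1 + 0.00708×31 + 0.0059×27 + 0.00536×18) = 0.2319/1.475 = 0.1572 kJ/s.
Profitability of dogwhelks: 8.4/41 = 0.2049 kJ/s.
0.2049 > 0.1572, so adding dogwhelks raises the average — include it.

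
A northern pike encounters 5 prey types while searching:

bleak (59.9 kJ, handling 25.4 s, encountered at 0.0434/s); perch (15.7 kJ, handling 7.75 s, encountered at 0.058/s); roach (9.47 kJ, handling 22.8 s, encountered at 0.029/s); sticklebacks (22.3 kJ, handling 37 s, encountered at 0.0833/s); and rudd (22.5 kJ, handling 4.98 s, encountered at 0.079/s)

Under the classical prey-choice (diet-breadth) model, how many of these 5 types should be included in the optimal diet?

3

Profitabilities (E/h, kJ/s): rudd 4.52, bleak 2.36, perch 2.03, sticklebacks 0.603, roach 0.415. Add prey in this order while the next type's profitability exceeds the intake rate on those already taken.
Rate on top 1: 1.276. bleak: 2.36 > 1.276 → include.
Rate on top 2: 1.754. perch: 2.03 > 1.754 → include.
Rate on top 3: 1.795. sticklebacks: 0.603 < 1.795 → exclude; stop.
Optimal diet: rudd, bleak, perch — 3 of 5 types.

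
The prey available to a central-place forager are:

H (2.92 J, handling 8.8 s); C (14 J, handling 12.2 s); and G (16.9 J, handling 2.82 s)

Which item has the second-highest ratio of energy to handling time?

C

In descending order of E/h:
G: 16.9/2.82 = 5.99 J/s
C: 14/12.2 = 1.15 J/s
H: 2.92/8.8 = 0.332 J/s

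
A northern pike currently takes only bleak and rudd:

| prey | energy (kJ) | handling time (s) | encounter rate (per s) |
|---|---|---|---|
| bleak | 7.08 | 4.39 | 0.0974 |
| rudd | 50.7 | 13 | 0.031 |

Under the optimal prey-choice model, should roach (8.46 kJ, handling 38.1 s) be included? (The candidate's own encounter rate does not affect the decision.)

No

Current rate: (0.0974×7.08 + 0.031×50.7)/(1 + 0.0974×4.39 + 0.031×13) = 1.235 kJ/s.
roach: E/h = 8.46/38.1 = 0.222 kJ/s.
0.222 < 1.235, so adding roach would lower the average — exclude it.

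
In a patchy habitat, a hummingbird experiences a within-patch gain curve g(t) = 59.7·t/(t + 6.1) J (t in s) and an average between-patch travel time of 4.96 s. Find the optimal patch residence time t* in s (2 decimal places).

Optimal t* satisfies g'(t*) = g(t*)/(T + t*).
g'(t) = 59.7·6.1/(t + 6.1)². Setting 59.7·6.1/(t+6.1)² = 59.7t/[(t+6.1)(4.96+t)] gives 6.1(4.96+t) = t(t+6.1), so t² = 6.1×4.96 = 30.26.
t* = √30.26 = 5.501 s.

5.50 s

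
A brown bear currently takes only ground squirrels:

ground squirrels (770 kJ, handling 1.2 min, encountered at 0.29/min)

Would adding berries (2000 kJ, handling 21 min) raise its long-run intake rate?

No

Intake rate on the current diet: R = (0.29×770) / (1 + 0.29×1.2) = 223.3/1.348 = 165.7 kJ/min.
Profitability of berries: 2000/21 = 95.24 kJ/min.
95.24 < 165.7, so adding berries would lower the average — exclude it.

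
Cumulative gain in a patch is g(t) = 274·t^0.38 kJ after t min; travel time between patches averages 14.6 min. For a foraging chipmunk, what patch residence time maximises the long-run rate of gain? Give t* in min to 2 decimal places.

8.95 min

Optimal t* satisfies g'(t*) = g(t*)/(T + t*).
g'(t) = 0.38·274·t^-0.62. Setting 0.38·274·t^-0.62 = 274·t^0.38/(14.6+t) gives 0.38(14.6+t) = t, so 0.62·t = 0.38×14.6.
t* = 0.38×14.6/0.62 = 8.948 min.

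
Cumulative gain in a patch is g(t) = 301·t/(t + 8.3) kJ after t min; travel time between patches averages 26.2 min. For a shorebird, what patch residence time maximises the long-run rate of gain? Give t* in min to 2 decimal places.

By the marginal value theorem, leave when the instantaneous gain rate g'(t) equals the habitat-wide average g(t)/(T + t).
g'(t) = 301·8.3/(t + 8.3)². Setting 301·8.3/(t+8.3)² = 301t/[(t+8.3)(26.2+t)] gives 8.3(26.2+t) = t(t+8.3), so t² = 8.3×26.2 = 217.5.
t* = √217.5 = 14.75 min.

14.75 min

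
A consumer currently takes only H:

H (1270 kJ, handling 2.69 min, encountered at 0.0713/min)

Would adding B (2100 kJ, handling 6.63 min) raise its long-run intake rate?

Yes

Current rate: (0.0713×1270)/(1 + 0.0713×2.69) = 75.98 kJ/min.
Profitability of B: 2100/6.63 = 316.7 kJ/min.
Since 316.7 > R, including B increases the long-run rate.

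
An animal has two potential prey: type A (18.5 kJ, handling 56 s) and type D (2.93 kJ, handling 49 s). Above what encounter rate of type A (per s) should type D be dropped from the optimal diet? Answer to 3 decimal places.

0.004 per s

Drop type D once their profitability E₂/h₂ falls below the rate achievable on type A alone: E₂/h₂ = λE₁/(1 + λh₁).
Solve for λ: λE₁h₂ = E₂(1 + λh₁) → λ(E₁h₂ − E₂h₁) = E₂ → λ = E₂/(E₁h₂ − E₂h₁).
λ = 2.93/(18.5×49 − 2.93×56) = 2.93/742.4 = 0.003947 per s.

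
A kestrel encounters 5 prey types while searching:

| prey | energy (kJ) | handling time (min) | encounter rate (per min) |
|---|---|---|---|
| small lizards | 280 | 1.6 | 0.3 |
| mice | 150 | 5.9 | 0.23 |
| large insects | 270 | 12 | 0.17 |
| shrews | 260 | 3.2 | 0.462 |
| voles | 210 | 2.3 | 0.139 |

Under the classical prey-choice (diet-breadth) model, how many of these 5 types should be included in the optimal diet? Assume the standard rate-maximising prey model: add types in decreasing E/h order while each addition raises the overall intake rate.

3

Profitabilities (E/h, kJ/min): small lizards 175, voles 91.3, shrews 81.2, mice 25.4, large insects 22.5. Add prey in this order while the next type's profitability exceeds the intake rate on those already taken.
Rate on top 1: 56.76. voles: 91.3 > 56.76 → include.
Rate on top 2: 62.89. shrews: 81.2 > 62.89 → include.
Rate on top 3: 71.17. mice: 25.4 < 71.17 → exclude; stop.
Optimal diet: small lizards, voles, shrews — 3 of 5 types.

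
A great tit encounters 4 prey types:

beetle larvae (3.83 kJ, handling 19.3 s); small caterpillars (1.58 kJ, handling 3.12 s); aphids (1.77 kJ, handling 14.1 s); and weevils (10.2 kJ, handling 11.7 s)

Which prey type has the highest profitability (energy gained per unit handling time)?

Profitability E/h (kJ/s): beetle larvae = 3.83/19.3 = 0.198, small caterpillars = 1.58/3.12 = 0.506, aphids = 1.77/14.1 = 0.126, weevils = 10.2/11.7 = 0.872.
Ranked: weevils > small caterpillars > beetle larvae > aphids.

weevils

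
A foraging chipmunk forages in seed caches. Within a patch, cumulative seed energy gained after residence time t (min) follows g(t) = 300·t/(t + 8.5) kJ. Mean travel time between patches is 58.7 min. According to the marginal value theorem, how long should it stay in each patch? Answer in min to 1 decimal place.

Optimal t* satisfies g'(t*) = g(t*)/(T + t*).
g'(t) = 300·8.5/(t + 8.5)². Setting 300·8.5/(t+8.5)² = 300t/[(t+8.5)(58.7+t)] gives 8.5(58.7+t) = t(t+8.5), so t² = 8.5×58.7 = 499.
t* = √499 = 22.34 min.

22.3 min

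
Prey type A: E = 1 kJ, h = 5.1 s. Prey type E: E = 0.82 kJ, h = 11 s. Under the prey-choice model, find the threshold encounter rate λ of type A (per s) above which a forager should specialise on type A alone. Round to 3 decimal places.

The zero-one rule: include type E iff E₂/h₂ > λE₁/(1+λh₁). Equality gives the switch point.
λE₁h₂ = E₂ + λE₂h₁ ⇒ λ = E₂/(E₁h₂ − E₂h₁) = 0.82/(11 − 4.182) = 0.1203 per s.

0.120 per s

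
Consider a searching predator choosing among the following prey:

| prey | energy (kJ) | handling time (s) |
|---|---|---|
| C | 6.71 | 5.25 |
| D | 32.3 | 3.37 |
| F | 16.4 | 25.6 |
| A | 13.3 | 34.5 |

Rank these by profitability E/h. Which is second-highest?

Profitability E/h (kJ/s): C = 6.71/5.25 = 1.28, D = 32.3/3.37 = 9.58, F = 16.4/25.6 = 0.641, A = 13.3/34.5 = 0.386.
Ranked: D > C > F > A.

C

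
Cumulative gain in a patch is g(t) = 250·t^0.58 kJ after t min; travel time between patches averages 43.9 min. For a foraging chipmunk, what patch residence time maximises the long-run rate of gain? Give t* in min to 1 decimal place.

60.6 min

Optimal t* satisfies g'(t*) = g(t*)/(T + t*).
g'(t) = 0.58·250·t^-0.42. Setting 0.58·250·t^-0.42 = 250·t^0.58/(43.9+t) gives 0.58(43.9+t) = t, so 0.42·t = 0.58×43.9.
t* = 0.58×43.9/0.42 = 60.62 min.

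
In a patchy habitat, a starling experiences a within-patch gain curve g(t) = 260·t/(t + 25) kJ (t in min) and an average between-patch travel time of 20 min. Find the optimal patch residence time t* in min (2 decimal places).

22.36 min

By the marginal value theorem, leave when the instantaneous gain rate g'(t) equals the habitat-wide average g(t)/(T + t).
g'(t) = 260·25/(t + 25)². Setting 260·25/(t+25)² = 260t/[(t+25)(20+t)] gives 25(20+t) = t(t+25), so t² = 25×20 = 500.
t* = √500 = 22.36 min.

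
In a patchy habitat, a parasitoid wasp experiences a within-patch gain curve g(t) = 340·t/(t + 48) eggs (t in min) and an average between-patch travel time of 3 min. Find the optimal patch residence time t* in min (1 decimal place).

Optimal t* satisfies g'(t*) = g(t*)/(T + t*).
g'(t) = 340·48/(t + 48)². Setting 340·48/(t+48)² = 340t/[(t+48)(3+t)] gives 48(3+t) = t(t+48), so t² = 48×3 = 144.
t* = √144 = 12 min.

12.0 min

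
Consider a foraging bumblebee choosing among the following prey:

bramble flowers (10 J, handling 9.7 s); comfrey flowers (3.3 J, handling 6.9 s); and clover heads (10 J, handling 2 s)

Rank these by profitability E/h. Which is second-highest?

Profitability E/h (J/s): bramble flowers = 10/9.7 = 1.03, comfrey flowers = 3.3/6.9 = 0.478, clover heads = 10/2 = 5.
Ranked: clover heads > bramble flowers > comfrey flowers.

bramble flowers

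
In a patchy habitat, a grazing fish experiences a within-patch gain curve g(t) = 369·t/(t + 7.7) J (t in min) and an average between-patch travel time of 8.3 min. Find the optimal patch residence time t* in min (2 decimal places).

7.99 min

Optimal t* satisfies g'(t*) = g(t*)/(T + t*).
g'(t) = 369·7.7/(t + 7.7)². Setting 369·7.7/(t+7.7)² = 369t/[(t+7.7)(8.3+t)] gives 7.7(8.3+t) = t(t+7.7), so t² = 7.7×8.3 = 63.91.
t* = √63.91 = 7.994 min.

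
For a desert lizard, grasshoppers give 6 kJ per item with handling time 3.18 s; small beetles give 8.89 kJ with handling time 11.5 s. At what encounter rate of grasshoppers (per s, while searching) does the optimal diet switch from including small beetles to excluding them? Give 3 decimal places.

At the threshold, the rate on grasshoppers alone equals the profitability of small beetles: λ·6/(1 + λ·3.18) = 8.89/11.5 = 0.773.
Rearranging, λ(6 − 0.773×3.18) = 0.773, so λ = 0.773/3.542 = 0.2183 per s.

0.218 per s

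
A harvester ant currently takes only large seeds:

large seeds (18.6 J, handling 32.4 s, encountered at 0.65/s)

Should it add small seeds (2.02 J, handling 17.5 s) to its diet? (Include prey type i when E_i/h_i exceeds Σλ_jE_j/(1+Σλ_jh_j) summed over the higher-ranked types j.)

Intake rate on the current diet: R = (0.65×18.6) / (1 + 0.65×32.4) = 12.09/22.06 = 0.5481 J/s.
small seeds: E/h = 2.02/17.5 = 0.1154 J/s.
Since 0.1154 < R, time spent handling small seeds is better spent searching.

No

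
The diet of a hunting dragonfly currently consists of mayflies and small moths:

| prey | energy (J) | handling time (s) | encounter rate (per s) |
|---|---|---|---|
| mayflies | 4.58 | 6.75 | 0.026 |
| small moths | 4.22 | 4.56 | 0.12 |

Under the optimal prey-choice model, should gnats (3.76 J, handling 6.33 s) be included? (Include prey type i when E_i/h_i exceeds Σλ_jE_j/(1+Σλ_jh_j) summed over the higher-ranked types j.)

Yes

Current rate: (0.026×4.58 + 0.12×4.22)/(1 + 0.026×6.75 + 0.12×4.56) = 0.3631 J/s.
gnats: E/h = 3.76/6.33 = 0.594 J/s.
Since 0.594 > R, including gnats increases the long-run rate.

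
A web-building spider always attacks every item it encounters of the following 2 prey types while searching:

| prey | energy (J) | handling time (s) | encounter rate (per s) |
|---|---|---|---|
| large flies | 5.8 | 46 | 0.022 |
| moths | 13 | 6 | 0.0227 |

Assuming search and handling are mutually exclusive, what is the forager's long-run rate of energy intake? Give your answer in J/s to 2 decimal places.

0.20 J/s

R = (0.022×5.8 + 0.0227×13) / (1 + 0.022×46 + 0.0227×6) = 0.4227/2.148 = 0.1968 J/s.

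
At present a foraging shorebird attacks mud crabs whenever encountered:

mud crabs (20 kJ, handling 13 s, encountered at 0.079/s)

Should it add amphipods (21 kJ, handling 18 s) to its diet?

Yes

On mud crabs alone, R = ΣλE/(1+Σλh) = 1.58/2.027 = 0.7795 kJ/s.
amphipods: E/h = 21/18 = 1.167 kJ/s.
1.167 > 0.7795, so adding amphipods raises the average — include it.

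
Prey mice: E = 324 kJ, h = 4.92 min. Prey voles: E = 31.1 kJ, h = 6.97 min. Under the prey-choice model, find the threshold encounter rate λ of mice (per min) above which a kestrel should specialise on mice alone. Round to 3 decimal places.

At the threshold, the rate on mice alone equals the profitability of voles: λ·324/(1 + λ·4.92) = 31.1/6.97 = 4.462.
Rearranging, λ(324 − 4.462×4.92) = 4.462, so λ = 4.462/302 = 0.01477 per min.

0.015 per min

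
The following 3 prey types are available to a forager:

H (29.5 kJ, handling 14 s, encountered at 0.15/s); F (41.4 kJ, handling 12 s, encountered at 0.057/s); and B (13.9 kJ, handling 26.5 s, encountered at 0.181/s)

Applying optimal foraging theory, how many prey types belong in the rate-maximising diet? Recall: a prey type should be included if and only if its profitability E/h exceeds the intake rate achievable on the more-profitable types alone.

2

Profitabilities (E/h, kJ/s): F 3.45, H 2.11, B 0.525. Add prey in this order while the next type's profitability exceeds the intake rate on those already taken.
Rate on top 1: 1.401. H: 2.11 > 1.401 → include.
Rate on top 2: 1.793. B: 0.525 < 1.793 → exclude; stop.
Optimal diet: F, H — 2 of 3 types.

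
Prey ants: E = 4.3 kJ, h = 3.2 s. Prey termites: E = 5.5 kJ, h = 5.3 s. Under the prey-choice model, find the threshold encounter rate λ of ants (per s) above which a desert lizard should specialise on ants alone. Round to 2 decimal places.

The zero-one rule: include termites iff E₂/h₂ > λE₁/(1+λh₁). Equality gives the switch point.
λE₁h₂ = E₂ + λE₂h₁ ⇒ λ = E₂/(E₁h₂ − E₂h₁) = 5.5/(22.79 − 17.6) = 1.06 per s.

1.06 per s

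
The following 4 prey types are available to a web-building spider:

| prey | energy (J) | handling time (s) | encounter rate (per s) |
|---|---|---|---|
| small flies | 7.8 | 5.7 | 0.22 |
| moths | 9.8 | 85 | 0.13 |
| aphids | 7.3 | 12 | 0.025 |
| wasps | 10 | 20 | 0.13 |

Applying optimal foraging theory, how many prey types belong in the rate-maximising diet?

1

E/h in descending order: small flies 1.37, aphids 0.608, wasps 0.5, moths 0.115 J/s. The optimal diet is the largest prefix of this list for which every included type satisfies E_i/h_i > R on the types above it.
Rate on top 1: 0.7613. aphids: 0.608 < 0.7613 → exclude; stop.
Optimal diet: small flies — 1 of 4 types.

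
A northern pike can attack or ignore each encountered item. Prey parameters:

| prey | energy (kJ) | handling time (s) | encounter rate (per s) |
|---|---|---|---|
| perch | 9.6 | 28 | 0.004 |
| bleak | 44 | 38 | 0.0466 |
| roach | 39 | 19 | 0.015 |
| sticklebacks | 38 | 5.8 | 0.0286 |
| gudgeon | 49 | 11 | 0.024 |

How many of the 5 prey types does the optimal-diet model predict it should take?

E/h in descending order: sticklebacks 6.55, gudgeon 4.45, roach 2.05, bleak 1.16, perch 0.343 kJ/s. The optimal diet is the largest prefix of this list for which every included type satisfies E_i/h_i > R on the types above it.
Rate on top 1: 0.9322. gudgeon: 4.45 > 0.9322 → include.
Rate on top 2: 1.583. roach: 2.05 > 1.583 → include.
Rate on top 3: 1.661. bleak: 1.16 < 1.661 → exclude; stop.
Optimal diet: sticklebacks, gudgeon, roach — 3 of 5 types.

3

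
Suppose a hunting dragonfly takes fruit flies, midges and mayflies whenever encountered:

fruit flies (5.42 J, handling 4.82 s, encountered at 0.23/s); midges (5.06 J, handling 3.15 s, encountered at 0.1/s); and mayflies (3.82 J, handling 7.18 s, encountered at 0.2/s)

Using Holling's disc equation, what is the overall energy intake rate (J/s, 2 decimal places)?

R = (0.23×5.42 + 0.1×5.06 + 0.2×3.82) / (1 + 0.23×4.82 + 0.1×3.15 + 0.2×7.18) = 2.517/3.86 = 0.652 J/s.

0.65 J/s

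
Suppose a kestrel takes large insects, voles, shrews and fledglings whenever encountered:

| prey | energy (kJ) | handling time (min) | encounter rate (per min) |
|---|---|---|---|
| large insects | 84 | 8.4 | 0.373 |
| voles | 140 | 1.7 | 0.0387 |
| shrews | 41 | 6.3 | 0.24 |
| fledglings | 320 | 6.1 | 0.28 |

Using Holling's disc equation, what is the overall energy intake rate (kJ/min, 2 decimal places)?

R = (0.373×84 + 0.0387×140 + 0.24×41 + 0.28×320) / (1 + 0.373×8.4 + 0.0387×1.7 + 0.24×6.3 + 0.28×6.1) = 136.2/7.419 = 18.36 kJ/min.

18.36 kJ/min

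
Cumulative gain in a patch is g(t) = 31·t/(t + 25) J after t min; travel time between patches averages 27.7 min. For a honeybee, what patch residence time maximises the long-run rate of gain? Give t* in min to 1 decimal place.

Optimal t* satisfies g'(t*) = g(t*)/(T + t*).
g'(t) = 31·25/(t + 25)². Setting 31·25/(t+25)² = 31t/[(t+25)(27.7+t)] gives 25(27.7+t) = t(t+25), so t² = 25×27.7 = 692.5.
t* = √692.5 = 26.32 min.

26.3 min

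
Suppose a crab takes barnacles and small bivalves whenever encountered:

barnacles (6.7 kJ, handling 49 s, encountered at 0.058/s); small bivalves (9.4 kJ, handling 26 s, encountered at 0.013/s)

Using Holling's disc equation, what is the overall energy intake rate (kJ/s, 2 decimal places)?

0.12 kJ/s

Energy encountered per unit search time: 0.058×6.7 + 0.013×9.4 = 0.5108 kJ/s.
Handling time per unit search time: 0.058×49 + 0.013×26 = 3.18.
Rate = 0.5108/(1 + 3.18) = 0.1222 kJ/s.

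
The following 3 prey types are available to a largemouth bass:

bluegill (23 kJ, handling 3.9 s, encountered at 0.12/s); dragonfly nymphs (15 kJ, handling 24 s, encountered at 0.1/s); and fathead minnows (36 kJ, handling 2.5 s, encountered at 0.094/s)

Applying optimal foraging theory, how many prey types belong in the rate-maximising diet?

2

E/h in descending order: fathead minnows 14.4, bluegill 5.9, dragonfly nymphs 0.625 kJ/s. The optimal diet is the largest prefix of this list for which every included type satisfies E_i/h_i > R on the types above it.
Rate on top 1: 2.74. bluegill: 5.9 > 2.74 → include.
Rate on top 2: 3.608. dragonfly nymphs: 0.625 < 3.608 → exclude; stop.
Optimal diet: fathead minnows, bluegill — 2 of 3 types.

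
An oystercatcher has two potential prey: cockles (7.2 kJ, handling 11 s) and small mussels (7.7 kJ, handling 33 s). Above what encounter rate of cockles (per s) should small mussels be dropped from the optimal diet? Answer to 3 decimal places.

At the threshold, the rate on cockles alone equals the profitability of small mussels: λ·7.2/(1 + λ·11) = 7.7/33 = 0.2333.
Rearranging, λ(7.2 − 0.2333×11) = 0.2333, so λ = 0.2333/4.633 = 0.05036 per s.

0.050 per s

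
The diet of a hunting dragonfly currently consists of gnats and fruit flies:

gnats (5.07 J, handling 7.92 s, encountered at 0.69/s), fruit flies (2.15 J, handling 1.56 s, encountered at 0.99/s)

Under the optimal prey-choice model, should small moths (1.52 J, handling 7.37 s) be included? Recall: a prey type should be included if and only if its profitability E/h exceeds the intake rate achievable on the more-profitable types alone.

No

On gnats and fruit flies alone, R = ΣλE/(1+Σλh) = 5.627/8.009 = 0.7025 J/s.
small moths: E/h = 1.52/7.37 = 0.2062 J/s.
0.2062 < 0.7025, so adding small moths would lower the average — exclude it.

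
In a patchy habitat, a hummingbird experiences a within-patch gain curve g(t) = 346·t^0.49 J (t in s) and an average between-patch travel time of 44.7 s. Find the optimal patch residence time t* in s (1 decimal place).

Maximise g(t)/(T+t): set derivative to zero → g'(t)(T+t) = g(t).
g'(t) = 0.49·346·t^-0.51. Setting 0.49·346·t^-0.51 = 346·t^0.49/(44.7+t) gives 0.49(44.7+t) = t, so 0.51·t = 0.49×44.7.
t* = 0.49×44.7/0.51 = 42.95 s.

42.9 s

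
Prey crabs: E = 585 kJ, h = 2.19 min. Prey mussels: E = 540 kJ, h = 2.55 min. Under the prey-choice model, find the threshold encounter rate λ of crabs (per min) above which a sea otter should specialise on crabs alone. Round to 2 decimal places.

1.75 per min

At the threshold, the rate on crabs alone equals the profitability of mussels: λ·585/(1 + λ·2.19) = 540/2.55 = 211.8.
Rearranging, λ(585 − 211.8×2.19) = 211.8, so λ = 211.8/121.2 = 1.747 per min.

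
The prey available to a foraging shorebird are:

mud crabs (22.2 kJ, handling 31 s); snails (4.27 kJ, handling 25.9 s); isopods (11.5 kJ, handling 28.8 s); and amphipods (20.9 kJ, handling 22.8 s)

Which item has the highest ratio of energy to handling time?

amphipods

Profitability E/h (kJ/s): mud crabs = 22.2/31 = 0.716, snails = 4.27/25.9 = 0.165, isopods = 11.5/28.8 = 0.399, amphipods = 20.9/22.8 = 0.917.
Ranked: amphipods > mud crabs > isopods > snails.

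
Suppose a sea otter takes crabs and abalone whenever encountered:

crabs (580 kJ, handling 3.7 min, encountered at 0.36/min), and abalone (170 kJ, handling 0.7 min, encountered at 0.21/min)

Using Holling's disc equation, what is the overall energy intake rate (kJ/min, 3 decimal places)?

98.628 kJ/min

R = Σλ_iE_i / (1 + Σλ_ih_i)
Numerator: 0.36×580 + 0.21×170 = 244.5
Denominator: 1 + 0.36×3.7 + 0.21×0.7 = 2.479
R = 244.5/2.479 = 98.63 kJ/min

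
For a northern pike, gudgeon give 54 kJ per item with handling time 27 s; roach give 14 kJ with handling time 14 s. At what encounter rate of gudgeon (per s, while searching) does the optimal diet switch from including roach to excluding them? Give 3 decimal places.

At the threshold, the rate on gudgeon alone equals the profitability of roach: λ·54/(1 + λ·27) = 14/14 = 1.
Rearranging, λ(54 − 1×27) = 1, so λ = 1/27 = 0.03704 per s.

0.037 per s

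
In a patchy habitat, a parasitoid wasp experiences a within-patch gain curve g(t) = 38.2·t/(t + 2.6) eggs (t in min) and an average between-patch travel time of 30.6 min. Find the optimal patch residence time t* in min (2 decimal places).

Optimal t* satisfies g'(t*) = g(t*)/(T + t*).
g'(t) = 38.2·2.6/(t + 2.6)². Setting 38.2·2.6/(t+2.6)² = 38.2t/[(t+2.6)(30.6+t)] gives 2.6(30.6+t) = t(t+2.6), so t² = 2.6×30.6 = 79.56.
t* = √79.56 = 8.92 min.

8.92 min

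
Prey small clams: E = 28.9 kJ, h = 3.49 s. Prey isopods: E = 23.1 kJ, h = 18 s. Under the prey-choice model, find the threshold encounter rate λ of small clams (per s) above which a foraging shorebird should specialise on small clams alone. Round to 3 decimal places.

0.053 per s

The zero-one rule: include isopods iff E₂/h₂ > λE₁/(1+λh₁). Equality gives the switch point.
λE₁h₂ = E₂ + λE₂h₁ ⇒ λ = E₂/(E₁h₂ − E₂h₁) = 23.1/(520.2 − 80.62) = 0.05255 per s.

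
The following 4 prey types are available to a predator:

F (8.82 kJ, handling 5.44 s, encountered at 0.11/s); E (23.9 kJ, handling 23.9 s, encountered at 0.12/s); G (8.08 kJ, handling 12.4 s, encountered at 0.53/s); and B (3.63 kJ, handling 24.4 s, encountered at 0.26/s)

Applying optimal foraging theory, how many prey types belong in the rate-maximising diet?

Profitabilities (E/h, kJ/s): F 1.62, E 1, G 0.652, B 0.149. Add prey in this order while the next type's profitability exceeds the intake rate on those already taken.
Rate on top 1: 0.607. E: 1 > 0.607 → include.
Rate on top 2: 0.8593. G: 0.652 < 0.8593 → exclude; stop.
Optimal diet: F, E — 2 of 4 types.

2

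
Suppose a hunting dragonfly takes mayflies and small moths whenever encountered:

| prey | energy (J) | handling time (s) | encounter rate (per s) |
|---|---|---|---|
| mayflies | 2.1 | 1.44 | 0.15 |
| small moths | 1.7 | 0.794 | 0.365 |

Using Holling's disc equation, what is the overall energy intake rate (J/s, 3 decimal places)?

0.621 J/s

Energy encountered per unit search time: 0.15×2.1 + 0.365×1.7 = 0.9355 J/s.
Handling time per unit search time: 0.15×1.44 + 0.365×0.794 = 0.5058.
Rate = 0.9355/(1 + 0.5058) = 0.6213 J/s.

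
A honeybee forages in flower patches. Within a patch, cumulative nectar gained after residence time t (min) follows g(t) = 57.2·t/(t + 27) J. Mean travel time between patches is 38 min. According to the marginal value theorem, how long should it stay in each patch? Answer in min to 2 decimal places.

32.03 min

By the marginal value theorem, leave when the instantaneous gain rate g'(t) equals the habitat-wide average g(t)/(T + t).
g'(t) = 57.2·27/(t + 27)². Setting 57.2·27/(t+27)² = 57.2t/[(t+27)(38+t)] gives 27(38+t) = t(t+27), so t² = 27×38 = 1026.
t* = √1026 = 32.03 min.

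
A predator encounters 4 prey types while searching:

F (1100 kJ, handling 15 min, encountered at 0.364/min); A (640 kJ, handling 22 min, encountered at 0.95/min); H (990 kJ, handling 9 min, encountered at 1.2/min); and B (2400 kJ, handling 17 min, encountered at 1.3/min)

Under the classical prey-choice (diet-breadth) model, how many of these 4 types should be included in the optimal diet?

1

Profitabilities (E/h, kJ/min): B 141, H 110, F 73.3, A 29.1. Add prey in this order while the next type's profitability exceeds the intake rate on those already taken.
Rate on top 1: 135.1. H: 110 < 135.1 → exclude; stop.
Optimal diet: B — 1 of 4 types.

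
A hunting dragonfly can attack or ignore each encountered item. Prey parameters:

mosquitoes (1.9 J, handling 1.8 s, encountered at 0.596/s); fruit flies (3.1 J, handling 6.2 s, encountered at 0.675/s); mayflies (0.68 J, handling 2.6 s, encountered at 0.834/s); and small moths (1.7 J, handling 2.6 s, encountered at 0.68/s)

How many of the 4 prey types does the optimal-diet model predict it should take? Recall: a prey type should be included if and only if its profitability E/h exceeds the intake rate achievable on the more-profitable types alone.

2

Rank by E/h (J/s): mosquitoes 1.06, small moths 0.654, fruit flies 0.5, mayflies 0.262. Include each in turn until the next type's E/h falls below the running intake rate.
Rate on top 1: 0.5463. small moths: 0.654 > 0.5463 → include.
Rate on top 2: 0.5958. fruit flies: 0.5 < 0.5958 → exclude; stop.
Optimal diet: mosquitoes, small moths — 2 of 4 types.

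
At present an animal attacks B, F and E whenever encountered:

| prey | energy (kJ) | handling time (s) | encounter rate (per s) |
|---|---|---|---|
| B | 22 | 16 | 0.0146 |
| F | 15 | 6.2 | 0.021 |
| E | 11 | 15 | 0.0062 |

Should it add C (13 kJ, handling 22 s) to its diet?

Intake rate on the current diet: R = (0.0146×22 + 0.021×15 + 0.0062×11) / (1 + 0.0146×16 + 0.021×6.2 + 0.0062×15) = 0.7044/1.457 = 0.4835 kJ/s.
Profitability of C: 13/22 = 0.5909 kJ/s.
0.5909 > 0.4835, so adding C raises the average — include it.

Yes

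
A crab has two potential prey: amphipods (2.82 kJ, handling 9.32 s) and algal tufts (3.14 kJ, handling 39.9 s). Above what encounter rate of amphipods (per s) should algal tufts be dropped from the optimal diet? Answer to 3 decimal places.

At the threshold, the rate on amphipods alone equals the profitability of algal tufts: λ·2.82/(1 + λ·9.32) = 3.14/39.9 = 0.0787.
Rearranging, λ(2.82 − 0.0787×9.32) = 0.0787, so λ = 0.0787/2.087 = 0.03772 per s.

0.038 per s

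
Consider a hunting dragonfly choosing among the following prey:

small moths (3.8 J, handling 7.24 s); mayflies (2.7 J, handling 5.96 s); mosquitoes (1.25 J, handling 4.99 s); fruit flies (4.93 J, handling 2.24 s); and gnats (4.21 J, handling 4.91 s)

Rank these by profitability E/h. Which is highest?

fruit flies

Profitability E/h (J/s): small moths = 3.8/7.24 = 0.525, mayflies = 2.7/5.96 = 0.453, mosquitoes = 1.25/4.99 = 0.251, fruit flies = 4.93/2.24 = 2.2, gnats = 4.21/4.91 = 0.857.
Ranked: fruit flies > gnats > small moths > mayflies > mosquitoes.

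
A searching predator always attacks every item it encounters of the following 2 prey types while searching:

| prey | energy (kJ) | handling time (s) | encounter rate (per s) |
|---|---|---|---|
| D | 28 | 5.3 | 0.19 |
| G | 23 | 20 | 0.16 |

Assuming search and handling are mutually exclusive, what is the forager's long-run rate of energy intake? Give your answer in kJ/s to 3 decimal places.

1.728 kJ/s

R = Σλ_iE_i / (1 + Σλ_ih_i)
Numerator: 0.19×28 + 0.16×23 = 9
Denominator: 1 + 0.19×5.3 + 0.16×20 = 5.207
R = 9/5.207 = 1.728 kJ/s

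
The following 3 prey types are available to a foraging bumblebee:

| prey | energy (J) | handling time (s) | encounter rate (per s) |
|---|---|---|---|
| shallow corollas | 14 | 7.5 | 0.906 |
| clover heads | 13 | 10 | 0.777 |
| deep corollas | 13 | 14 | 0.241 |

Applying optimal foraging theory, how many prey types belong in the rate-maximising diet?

1

E/h in descending order: shallow corollas 1.87, clover heads 1.3, deep corollas 0.929 J/s. The optimal diet is the largest prefix of this list for which every included type satisfies E_i/h_i > R on the types above it.
Rate on top 1: 1.627. clover heads: 1.3 < 1.627 → exclude; stop.
Optimal diet: shallow corollas — 1 of 3 types.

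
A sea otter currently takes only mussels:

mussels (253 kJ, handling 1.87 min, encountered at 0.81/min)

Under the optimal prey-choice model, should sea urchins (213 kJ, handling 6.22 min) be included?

No

Intake rate on the current diet: R = (0.81×253) / (1 + 0.81×1.87) = 204.9/2.515 = 81.49 kJ/min.
sea urchins: E/h = 213/6.22 = 34.24 kJ/min.
34.24 < 81.49, so adding sea urchins would lower the average — exclude it.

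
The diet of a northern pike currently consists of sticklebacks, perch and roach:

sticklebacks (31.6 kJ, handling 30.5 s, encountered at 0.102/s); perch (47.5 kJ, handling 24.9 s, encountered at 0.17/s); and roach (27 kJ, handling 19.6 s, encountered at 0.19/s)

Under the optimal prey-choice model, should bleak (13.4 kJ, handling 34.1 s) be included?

Current rate: (0.102×31.6 + 0.17×47.5 + 0.19×27)/(1 + 0.102×30.5 + 0.17×24.9 + 0.19×19.6) = 1.361 kJ/s.
bleak: E/h = 13.4/34.1 = 0.393 kJ/s.
0.393 < 1.361, so adding bleak would lower the average — exclude it.

No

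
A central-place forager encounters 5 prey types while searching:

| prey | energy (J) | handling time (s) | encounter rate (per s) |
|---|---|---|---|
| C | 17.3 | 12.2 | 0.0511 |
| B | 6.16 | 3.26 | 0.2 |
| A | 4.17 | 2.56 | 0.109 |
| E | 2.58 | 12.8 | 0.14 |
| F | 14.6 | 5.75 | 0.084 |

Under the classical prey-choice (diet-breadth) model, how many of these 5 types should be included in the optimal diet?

Rank by E/h (J/s): F 2.54, B 1.89, A 1.63, C 1.42, E 0.202. Include each in turn until the next type's E/h falls below the running intake rate.
Rate on top 1: 0.827. B: 1.89 > 0.827 → include.
Rate on top 2: 1.151. A: 1.63 > 1.151 → include.
Rate on top 3: 1.207. C: 1.42 > 1.207 → include.
Rate on top 4: 1.25. E: 0.202 < 1.25 → exclude; stop.
Optimal diet: F, B, A, C — 4 of 5 types.

4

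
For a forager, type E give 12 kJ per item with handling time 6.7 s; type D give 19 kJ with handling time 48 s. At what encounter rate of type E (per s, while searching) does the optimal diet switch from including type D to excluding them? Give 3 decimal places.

At the threshold, the rate on type E alone equals the profitability of type D: λ·12/(1 + λ·6.7) = 19/48 = 0.3958.
Rearranging, λ(12 − 0.3958×6.7) = 0.3958, so λ = 0.3958/9.348 = 0.04234 per s.

0.042 per s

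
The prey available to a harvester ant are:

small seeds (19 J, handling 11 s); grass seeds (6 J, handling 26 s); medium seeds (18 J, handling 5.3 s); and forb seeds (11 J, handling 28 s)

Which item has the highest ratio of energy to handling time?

Profitability E/h (J/s): small seeds = 19/11 = 1.73, grass seeds = 6/26 = 0.231, medium seeds = 18/5.3 = 3.4, forb seeds = 11/28 = 0.393.
Ranked: medium seeds > small seeds > forb seeds > grass seeds.

medium seeds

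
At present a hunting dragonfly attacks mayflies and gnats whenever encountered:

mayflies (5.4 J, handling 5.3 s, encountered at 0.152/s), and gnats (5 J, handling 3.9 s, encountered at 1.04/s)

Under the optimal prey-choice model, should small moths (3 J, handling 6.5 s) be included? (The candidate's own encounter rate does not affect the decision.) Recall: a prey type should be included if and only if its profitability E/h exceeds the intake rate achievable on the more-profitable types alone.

Intake rate on the current diet: R = (0.152×5.4 + 1.04×5) / (1 + 0.152×5.3 + 1.04×3.9) = 6.021/5.862 = 1.027 J/s.
Profitability of small moths: 3/6.5 = 0.4615 J/s.
0.4615 < 1.027, so adding small moths would lower the average — exclude it.

No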